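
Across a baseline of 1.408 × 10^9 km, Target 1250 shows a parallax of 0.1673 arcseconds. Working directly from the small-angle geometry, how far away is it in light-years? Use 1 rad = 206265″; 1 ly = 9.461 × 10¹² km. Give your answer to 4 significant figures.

θ = 0.1673″ = 0.1673/206265 = 8.1109 × 10^-7 rad.
d = B/θ = (1.408 × 10^9) / (8.1109 × 10^-7) = 1.7359 × 10^15 km = (1.7359 × 10^15) / (9.461 × 10^12) ly = 183.48 ly.

183.5 ly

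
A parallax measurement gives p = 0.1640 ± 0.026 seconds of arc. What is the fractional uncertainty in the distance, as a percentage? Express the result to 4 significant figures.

15.85%

For d = 1/p, |σ_d/d| = |σ_p/p|.
σ_p/p = 0.026 / 0.1640 = 0.15854 = 15.854%.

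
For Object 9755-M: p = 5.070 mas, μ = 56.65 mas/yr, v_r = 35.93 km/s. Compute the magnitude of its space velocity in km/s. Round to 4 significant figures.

64.00 km/s

d = 1/p = 1/0.005070″ = 197.24 pc.
μ = 56.65 mas/yr = 0.05665 ″/yr.
v_t = 4.740 μ d = 4.740 × 0.05665 × 197.24 = 52.963 km/s.
v = √(v_r² + v_t²) = √(35.93² + 52.963²) = √4096.04 = 64 km/s.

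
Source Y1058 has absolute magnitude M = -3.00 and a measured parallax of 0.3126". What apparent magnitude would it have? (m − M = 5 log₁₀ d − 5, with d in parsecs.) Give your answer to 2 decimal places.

m = -5.47

d = 1/p = 1/0.3126″ = 3.199 pc.
m − M = 5 log₁₀ d − 5 = 5 log₁₀(3.199) − 5 = 2.5251 − 5 = -2.4749.
m = M + (m − M) = -3.00 + (-2.4749) = -5.47.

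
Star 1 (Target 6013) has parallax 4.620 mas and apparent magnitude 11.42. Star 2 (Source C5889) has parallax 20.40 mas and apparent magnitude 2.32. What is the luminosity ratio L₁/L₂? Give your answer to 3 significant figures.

L₁/L₂ = 0.00447

d₁ = 1/p₁ = 1/0.004620″ = 216.45 pc; d₂ = 1/p₂ = 1/0.02040″ = 49.02 pc.
M₁ = m₁ − 5 log₁₀ d₁ + 5 = 11.42 − 11.6768 + 5 = 4.7432.
M₂ = 2.32 − 8.4519 + 5 = -1.1319.
L₁/L₂ = 10^(0.4(M₂ − M₁)) = 10^(0.4 × (-5.8751)) = 10^(-2.35004) = 0.0044664.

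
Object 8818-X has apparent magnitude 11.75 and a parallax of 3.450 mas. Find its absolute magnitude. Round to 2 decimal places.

d = 1/p = 1/0.003450″ = 289.86 pc.
m − M = 5 log₁₀(289.86) − 5 = 12.3109 − 5 = 7.3109.
M = m − (m − M) = 11.75 − 7.3109 = 4.44.

M = 4.44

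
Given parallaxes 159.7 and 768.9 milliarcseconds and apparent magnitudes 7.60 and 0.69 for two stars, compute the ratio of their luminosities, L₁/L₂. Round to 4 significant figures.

L₁/L₂ = 0.03991

d₁ = 1/p₁ = 1/0.1597″ = 6.2617 pc; d₂ = 1/p₂ = 1/0.7689″ = 1.3006 pc.
M₁ = m₁ − 5 log₁₀ d₁ + 5 = 7.60 − 3.9835 + 5 = 8.6165.
M₂ = 0.69 − 0.5707 + 5 = 5.1193.
L₁/L₂ = 10^(0.4(M₂ − M₁)) = 10^(0.4 × (-3.4972)) = 10^(-1.39888) = 0.039914.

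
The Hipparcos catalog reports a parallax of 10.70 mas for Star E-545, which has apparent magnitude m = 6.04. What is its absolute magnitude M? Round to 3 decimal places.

M = 1.187

d = 1/p = 1/0.01070″ = 93.458 pc.
m − M = 5 log₁₀(93.458) − 5 = 9.8531 − 5 = 4.8531.
M = m − (m − M) = 6.04 − 4.8531 = 1.187.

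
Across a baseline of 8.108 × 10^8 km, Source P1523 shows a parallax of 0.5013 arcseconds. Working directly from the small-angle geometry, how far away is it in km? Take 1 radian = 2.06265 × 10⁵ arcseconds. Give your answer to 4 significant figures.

θ = 0.5013″ = 0.5013/206265 = 2.4304 × 10^-6 rad.
d = B/θ = (8.108 × 10^8) / (2.4304 × 10^-6) = 3.3361 × 10^14 km.

3.336 × 10^14 km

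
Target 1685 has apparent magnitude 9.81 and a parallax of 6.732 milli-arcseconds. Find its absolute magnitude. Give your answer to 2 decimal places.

M = 3.95

d = 1/p = 1/0.006732″ = 148.54 pc.
m − M = 5 log₁₀(148.54) − 5 = 10.8592 − 5 = 5.8592.
M = m − (m − M) = 9.81 − 5.8592 = 3.95.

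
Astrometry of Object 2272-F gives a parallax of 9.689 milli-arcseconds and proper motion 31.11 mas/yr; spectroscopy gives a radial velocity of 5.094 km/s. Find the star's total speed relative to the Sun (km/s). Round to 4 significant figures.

d = 1/p = 1/0.009689″ = 103.21 pc.
μ = 31.11 mas/yr = 0.03111 ″/yr.
v_t = 4.740 μ d = 4.740 × 0.03111 × 103.21 = 15.219 km/s.
v = √(v_r² + v_t²) = √(5.094² + 15.219²) = √257.567 = 16.049 km/s.

16.05 km/s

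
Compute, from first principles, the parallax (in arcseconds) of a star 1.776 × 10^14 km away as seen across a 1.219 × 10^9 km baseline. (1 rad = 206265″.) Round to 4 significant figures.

θ ≈ B/d = (1.219 × 10^9) / (1.776 × 10^14) = 6.8637 × 10^-6 rad.
In arcseconds: 6.8637 × 10^-6 × 206265 = 1.4157″.

1.416 arcsec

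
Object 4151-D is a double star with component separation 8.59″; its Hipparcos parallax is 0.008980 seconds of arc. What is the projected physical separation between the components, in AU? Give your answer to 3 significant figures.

957 AU

d = 1/p = 1/0.008980″ = 111.36 pc.
At distance d (pc), an angle of θ arcsec spans θ·d AU: s = 8.59 × 111.36 = 956.58 AU.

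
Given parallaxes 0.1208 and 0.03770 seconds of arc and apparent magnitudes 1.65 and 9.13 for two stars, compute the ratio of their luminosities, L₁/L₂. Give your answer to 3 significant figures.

d₁ = 1/p₁ = 1/0.1208″ = 8.2781 pc; d₂ = 1/p₂ = 1/0.03770″ = 26.525 pc.
M₁ = m₁ − 5 log₁₀ d₁ + 5 = 1.65 − 4.5897 + 5 = 2.0603.
M₂ = 9.13 − 7.1183 + 5 = 7.0117.
L₁/L₂ = 10^(0.4(M₂ − M₁)) = 10^(0.4 × 4.9514) = 10^1.98056 = 95.622.

L₁/L₂ = 95.6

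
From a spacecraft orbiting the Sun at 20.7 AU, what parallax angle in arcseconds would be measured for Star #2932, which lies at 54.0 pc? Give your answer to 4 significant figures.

p (arcsec) = B (AU) / d (pc).
p = 20.7 / 54.0 = 0.38333 arcsec.

0.3833 arcsec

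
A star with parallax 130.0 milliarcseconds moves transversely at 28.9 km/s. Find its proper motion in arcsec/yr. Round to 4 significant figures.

0.7926 arcsec/yr

d = 1/p = 1/0.1300″ = 7.6923 pc.
μ = v_t / (4.74 d) = 28.9 / (4.74 × 7.6923) = 28.9 / 36.462 = 0.79261 ″/yr.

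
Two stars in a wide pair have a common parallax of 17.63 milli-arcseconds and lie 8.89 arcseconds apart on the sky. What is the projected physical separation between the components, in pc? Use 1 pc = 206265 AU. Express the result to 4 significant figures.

d = 1/p = 1/0.01763″ = 56.721 pc.
At distance d (pc), an angle of θ arcsec spans θ·d AU: s = 8.89 × 56.721 = 504.25 AU.
= 504.25 / 206265 = 0.0024447 pc.

0.002445 pc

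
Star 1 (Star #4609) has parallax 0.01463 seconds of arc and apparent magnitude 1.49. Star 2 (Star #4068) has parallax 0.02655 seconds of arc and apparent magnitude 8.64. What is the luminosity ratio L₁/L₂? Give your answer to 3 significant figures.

L₁/L₂ = 2390

d₁ = 1/p₁ = 1/0.01463″ = 68.353 pc; d₂ = 1/p₂ = 1/0.02655″ = 37.665 pc.
M₁ = m₁ − 5 log₁₀ d₁ + 5 = 1.49 − 9.1738 + 5 = -2.6838.
M₂ = 8.64 − 7.8797 + 5 = 5.7603.
L₁/L₂ = 10^(0.4(M₂ − M₁)) = 10^(0.4 × 8.4441) = 10^3.37764 = 2385.8.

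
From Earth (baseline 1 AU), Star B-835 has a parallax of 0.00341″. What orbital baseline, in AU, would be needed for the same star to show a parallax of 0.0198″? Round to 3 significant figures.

5.81 AU

Parallax scales linearly with baseline: p ∝ B, so B = p_target / p_Earth × 1 AU.
B = 0.0198 / 0.00341 = 5.8065 AU.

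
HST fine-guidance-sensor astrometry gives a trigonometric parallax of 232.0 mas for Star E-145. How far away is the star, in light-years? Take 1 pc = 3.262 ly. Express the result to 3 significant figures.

p = 232.0 mas = 0.2320 arcsec.
d = 1/p = 1/0.2320 = 4.3103 pc.
In light-years: 4.3103 × 3.262 = 14.06 ly.

14.1 light years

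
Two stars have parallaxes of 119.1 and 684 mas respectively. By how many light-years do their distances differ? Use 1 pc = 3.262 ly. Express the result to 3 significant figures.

22.6 ly

d_A = 1/0.1191″ = 8.3963 pc; d_B = 1/0.6840″ = 1.462 pc.
|d_B − d_A| = |1.462 − 8.3963| = 6.9343 pc = 6.9343 × 3.262 ly = 22.62 ly.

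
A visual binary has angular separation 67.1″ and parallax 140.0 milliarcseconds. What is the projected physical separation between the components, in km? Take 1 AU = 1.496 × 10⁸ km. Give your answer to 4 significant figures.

d = 1/p = 1/0.1400″ = 7.1429 pc.
At distance d (pc), an angle of θ arcsec spans θ·d AU: s = 67.1 × 7.1429 = 479.29 AU.
= 479.29 × 1.496 × 10⁸ km = 7.1702 × 10^10 km.

7.170 × 10^10 km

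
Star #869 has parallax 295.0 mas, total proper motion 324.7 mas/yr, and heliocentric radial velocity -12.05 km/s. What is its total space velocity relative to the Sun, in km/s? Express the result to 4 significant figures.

d = 1/p = 1/0.2950″ = 3.3898 pc.
μ = 324.7 mas/yr = 0.3247 ″/yr.
v_t = 4.740 μ d = 4.740 × 0.3247 × 3.3898 = 5.2172 km/s.
v = √(v_r² + v_t²) = √((-12.05)² + 5.2172²) = √172.422 = 13.131 km/s.

13.13 km/s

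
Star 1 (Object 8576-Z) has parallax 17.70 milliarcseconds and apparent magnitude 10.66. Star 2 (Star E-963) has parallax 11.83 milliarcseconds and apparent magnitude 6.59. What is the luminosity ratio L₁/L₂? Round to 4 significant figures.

d₁ = 1/p₁ = 1/0.01770″ = 56.497 pc; d₂ = 1/p₂ = 1/0.01183″ = 84.531 pc.
M₁ = m₁ − 5 log₁₀ d₁ + 5 = 10.66 − 8.7601 + 5 = 6.8999.
M₂ = 6.59 − 9.6351 + 5 = 1.9549.
L₁/L₂ = 10^(0.4(M₂ − M₁)) = 10^(0.4 × (-4.9450)) = 10^(-1.97800) = 0.01052.

L₁/L₂ = 0.01052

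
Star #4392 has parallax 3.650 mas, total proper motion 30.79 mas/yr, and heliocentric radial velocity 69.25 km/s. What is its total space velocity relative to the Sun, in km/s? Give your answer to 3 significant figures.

80.0 km/s

d = 1/p = 1/0.003650″ = 273.97 pc.
μ = 30.79 mas/yr = 0.03079 ″/yr.
v_t = 4.740 μ d = 4.740 × 0.03079 × 273.97 = 39.984 km/s.
v = √(v_r² + v_t²) = √(69.25² + 39.984²) = √6394.28 = 79.964 km/s.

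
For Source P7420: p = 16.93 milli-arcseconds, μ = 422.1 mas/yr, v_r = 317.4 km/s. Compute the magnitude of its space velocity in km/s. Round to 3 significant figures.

339 km/s

d = 1/p = 1/0.01693″ = 59.067 pc.
μ = 422.1 mas/yr = 0.4221 ″/yr.
v_t = 4.740 μ d = 4.740 × 0.4221 × 59.067 = 118.18 km/s.
v = √(v_r² + v_t²) = √(317.4² + 118.18²) = √114709 = 338.69 km/s.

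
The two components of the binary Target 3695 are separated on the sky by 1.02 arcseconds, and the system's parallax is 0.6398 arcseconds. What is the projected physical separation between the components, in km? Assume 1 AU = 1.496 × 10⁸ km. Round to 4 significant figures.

2.385 × 10^8 km

d = 1/p = 1/0.6398″ = 1.563 pc.
At distance d (pc), an angle of θ arcsec spans θ·d AU: s = 1.02 × 1.563 = 1.5943 AU.
= 1.5943 × 1.496 × 10⁸ km = 2.3851 × 10^8 km.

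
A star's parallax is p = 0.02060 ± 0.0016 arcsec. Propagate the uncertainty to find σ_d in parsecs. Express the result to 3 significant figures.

3.77 pc

d = 1/p, so σ_d = σ_p / p².
σ_d = 0.00160 / (0.02060)² = 0.00160 / 0.00042436 = 3.7704 pc.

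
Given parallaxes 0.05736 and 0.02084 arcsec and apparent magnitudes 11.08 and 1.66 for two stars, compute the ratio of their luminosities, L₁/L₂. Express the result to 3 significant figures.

L₁/L₂ = 2.25 × 10^-5

d₁ = 1/p₁ = 1/0.05736″ = 17.434 pc; d₂ = 1/p₂ = 1/0.02084″ = 47.985 pc.
M₁ = m₁ − 5 log₁₀ d₁ + 5 = 11.08 − 6.2070 + 5 = 9.8730.
M₂ = 1.66 − 8.4055 + 5 = -1.7455.
L₁/L₂ = 10^(0.4(M₂ − M₁)) = 10^(0.4 × (-11.6185)) = 10^(-4.64740) = 0.000022522.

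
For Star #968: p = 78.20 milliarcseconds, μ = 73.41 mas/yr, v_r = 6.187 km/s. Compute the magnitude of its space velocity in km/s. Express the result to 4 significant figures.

7.621 km/s

d = 1/p = 1/0.07820″ = 12.788 pc.
μ = 73.41 mas/yr = 0.07341 ″/yr.
v_t = 4.740 μ d = 4.740 × 0.07341 × 12.788 = 4.4498 km/s.
v = √(v_r² + v_t²) = √(6.187² + 4.4498²) = √58.0797 = 7.621 km/s.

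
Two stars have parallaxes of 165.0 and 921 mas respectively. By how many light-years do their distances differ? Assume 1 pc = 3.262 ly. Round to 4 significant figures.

d_A = 1/0.1650″ = 6.0606 pc; d_B = 1/0.9210″ = 1.0858 pc.
|d_B − d_A| = |1.0858 − 6.0606| = 4.9748 pc = 4.9748 × 3.262 ly = 16.228 ly.

16.23 ly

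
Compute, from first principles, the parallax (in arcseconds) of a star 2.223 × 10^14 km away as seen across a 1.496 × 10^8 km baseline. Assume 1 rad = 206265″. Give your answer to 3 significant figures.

0.139 arcsec

θ ≈ B/d = (1.496 × 10^8) / (2.223 × 10^14) = 6.7296 × 10^-7 rad.
In arcseconds: 6.7296 × 10^-7 × 206265 = 0.13881″.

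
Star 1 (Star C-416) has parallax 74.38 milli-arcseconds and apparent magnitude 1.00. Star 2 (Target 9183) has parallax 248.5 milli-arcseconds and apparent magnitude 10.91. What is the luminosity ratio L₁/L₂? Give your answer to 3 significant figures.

d₁ = 1/p₁ = 1/0.07438″ = 13.444 pc; d₂ = 1/p₂ = 1/0.2485″ = 4.0241 pc.
M₁ = m₁ − 5 log₁₀ d₁ + 5 = 1.00 − 5.6426 + 5 = 0.3574.
M₂ = 10.91 − 3.0233 + 5 = 12.8867.
L₁/L₂ = 10^(0.4(M₂ − M₁)) = 10^(0.4 × 12.5293) = 10^5.01172 = 1.0274 × 10^5.

L₁/L₂ = 103000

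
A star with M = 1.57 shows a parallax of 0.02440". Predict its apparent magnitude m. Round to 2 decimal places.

d = 1/p = 1/0.02440″ = 40.984 pc.
m − M = 5 log₁₀ d − 5 = 5 log₁₀(40.984) − 5 = 8.0631 − 5 = 3.0631.
m = M + (m − M) = 1.57 + 3.0631 = 4.63.

m = 4.63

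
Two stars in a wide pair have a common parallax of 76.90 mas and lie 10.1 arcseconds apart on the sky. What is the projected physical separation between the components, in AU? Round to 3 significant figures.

d = 1/p = 1/0.07690″ = 13.004 pc.
At distance d (pc), an angle of θ arcsec spans θ·d AU: s = 10.1 × 13.004 = 131.34 AU.

131 AU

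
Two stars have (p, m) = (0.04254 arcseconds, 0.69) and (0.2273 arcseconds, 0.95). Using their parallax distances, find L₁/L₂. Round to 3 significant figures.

L₁/L₂ = 36.3

d₁ = 1/p₁ = 1/0.04254″ = 23.507 pc; d₂ = 1/p₂ = 1/0.2273″ = 4.3995 pc.
M₁ = m₁ − 5 log₁₀ d₁ + 5 = 0.69 − 6.8560 + 5 = -1.1660.
M₂ = 0.95 − 3.2170 + 5 = 2.7330.
L₁/L₂ = 10^(0.4(M₂ − M₁)) = 10^(0.4 × 3.8990) = 10^1.55960 = 36.274.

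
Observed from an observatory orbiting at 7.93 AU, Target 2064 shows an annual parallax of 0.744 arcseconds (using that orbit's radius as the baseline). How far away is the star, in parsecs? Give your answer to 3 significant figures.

10.7 pc

With baseline B (in AU) and parallax p (in arcsec), d = B/p parsecs.
d = 7.93 / 0.744 = 10.659 pc.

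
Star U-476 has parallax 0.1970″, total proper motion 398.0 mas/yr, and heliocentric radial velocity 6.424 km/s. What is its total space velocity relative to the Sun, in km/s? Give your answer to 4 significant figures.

11.53 km/s

d = 1/p = 1/0.1970″ = 5.0761 pc.
μ = 398.0 mas/yr = 0.3980 ″/yr.
v_t = 4.740 μ d = 4.740 × 0.3980 × 5.0761 = 9.5762 km/s.
v = √(v_r² + v_t²) = √(6.424² + 9.5762²) = √132.971 = 11.531 km/s.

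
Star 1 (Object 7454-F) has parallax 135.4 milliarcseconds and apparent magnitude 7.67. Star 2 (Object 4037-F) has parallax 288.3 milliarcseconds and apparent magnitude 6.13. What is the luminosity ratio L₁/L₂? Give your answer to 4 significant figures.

d₁ = 1/p₁ = 1/0.1354″ = 7.3855 pc; d₂ = 1/p₂ = 1/0.2883″ = 3.4686 pc.
M₁ = m₁ − 5 log₁₀ d₁ + 5 = 7.67 − 4.3419 + 5 = 8.3281.
M₂ = 6.13 − 2.7008 + 5 = 8.4292.
L₁/L₂ = 10^(0.4(M₂ − M₁)) = 10^(0.4 × 0.1011) = 10^0.04044 = 1.0976.

L₁/L₂ = 1.098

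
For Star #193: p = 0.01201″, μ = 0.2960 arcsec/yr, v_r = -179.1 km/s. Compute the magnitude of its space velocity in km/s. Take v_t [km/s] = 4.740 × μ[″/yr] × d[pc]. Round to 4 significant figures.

d = 1/p = 1/0.01201″ = 83.264 pc.
v_t = 4.740 μ d = 4.740 × 0.2960 × 83.264 = 116.82 km/s.
v = √(v_r² + v_t²) = √((-179.1)² + 116.82²) = √45723.7 = 213.83 km/s.

213.8 km/s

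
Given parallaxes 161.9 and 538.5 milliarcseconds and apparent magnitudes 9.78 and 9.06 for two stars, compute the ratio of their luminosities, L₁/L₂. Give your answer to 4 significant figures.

d₁ = 1/p₁ = 1/0.1619″ = 6.1767 pc; d₂ = 1/p₂ = 1/0.5385″ = 1.857 pc.
M₁ = m₁ − 5 log₁₀ d₁ + 5 = 9.78 − 3.9538 + 5 = 10.8262.
M₂ = 9.06 − 1.3441 + 5 = 12.7159.
L₁/L₂ = 10^(0.4(M₂ − M₁)) = 10^(0.4 × 1.8897) = 10^0.75588 = 5.7001.

L₁/L₂ = 5.700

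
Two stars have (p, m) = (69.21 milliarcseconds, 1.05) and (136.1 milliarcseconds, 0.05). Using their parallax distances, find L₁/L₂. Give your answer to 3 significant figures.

d₁ = 1/p₁ = 1/0.06921″ = 14.449 pc; d₂ = 1/p₂ = 1/0.1361″ = 7.3475 pc.
M₁ = m₁ − 5 log₁₀ d₁ + 5 = 1.05 − 5.7992 + 5 = 0.2508.
M₂ = 0.05 − 4.3307 + 5 = 0.7193.
L₁/L₂ = 10^(0.4(M₂ − M₁)) = 10^(0.4 × 0.4685) = 10^0.18740 = 1.5396.

L₁/L₂ = 1.54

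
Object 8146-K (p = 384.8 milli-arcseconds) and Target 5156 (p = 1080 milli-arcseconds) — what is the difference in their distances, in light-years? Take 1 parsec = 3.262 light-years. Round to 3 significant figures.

5.46 ly

d_A = 1/0.3848″ = 2.5988 pc; d_B = 1/1.080″ = 0.92593 pc.
|d_B − d_A| = |0.92593 − 2.5988| = 1.6729 pc = 1.6729 × 3.262 ly = 5.457 ly.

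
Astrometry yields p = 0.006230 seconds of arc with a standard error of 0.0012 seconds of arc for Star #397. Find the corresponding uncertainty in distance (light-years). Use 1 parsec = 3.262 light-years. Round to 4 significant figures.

d = 1/p, so σ_d = σ_p / p².
σ_d = 0.00120 / (0.006230)² = 0.00120 / 0.000038813 = 30.917 pc = 30.917 × 3.262 ly = 100.85 ly.

100.9 ly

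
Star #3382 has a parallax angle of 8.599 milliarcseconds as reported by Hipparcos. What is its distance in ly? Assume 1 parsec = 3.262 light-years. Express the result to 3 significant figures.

p = 8.599 milliarcseconds = 0.008599 arcsec.
d = 1/p = 1/0.008599 = 116.29 pc.
In light-years: 116.29 × 3.262 = 379.34 ly.

379 ly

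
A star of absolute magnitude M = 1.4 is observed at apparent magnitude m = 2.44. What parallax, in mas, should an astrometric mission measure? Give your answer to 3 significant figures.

m − M = 2.44 − 1.4 = 1.04.
d = 10^((m−M)/5 + 1) = 10^1.208 = 16.144 pc.
p = 1/d = 1/16.144 = 0.061943 arcsec = 61.943 mas.

61.9 mas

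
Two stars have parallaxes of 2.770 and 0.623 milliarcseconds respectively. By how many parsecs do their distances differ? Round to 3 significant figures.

d_A = 1/0.002770″ = 361.01 pc; d_B = 1/0.0006230″ = 1605.1 pc.
|d_B − d_A| = |1605.1 − 361.01| = 1244.1 pc.

1240 pc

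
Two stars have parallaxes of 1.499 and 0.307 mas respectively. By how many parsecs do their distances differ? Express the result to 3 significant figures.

2590 pc

d_A = 1/0.001499″ = 667.11 pc; d_B = 1/0.0003070″ = 3257.3 pc.
|d_B − d_A| = |3257.3 − 667.11| = 2590.2 pc.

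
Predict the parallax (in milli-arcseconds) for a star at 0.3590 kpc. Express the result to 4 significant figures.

2.786 mas

d = 0.3590 kpc = 359 pc.
p = 1/d = 1/359 = 0.0027855 arcsec.
= 0.0027855 × 1000 = 2.7855 mas.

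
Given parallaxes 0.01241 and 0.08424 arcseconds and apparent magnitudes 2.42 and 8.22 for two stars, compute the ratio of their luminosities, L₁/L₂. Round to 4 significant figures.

d₁ = 1/p₁ = 1/0.01241″ = 80.58 pc; d₂ = 1/p₂ = 1/0.08424″ = 11.871 pc.
M₁ = m₁ − 5 log₁₀ d₁ + 5 = 2.42 − 9.5311 + 5 = -2.1111.
M₂ = 8.22 − 5.3724 + 5 = 7.8476.
L₁/L₂ = 10^(0.4(M₂ − M₁)) = 10^(0.4 × 9.9587) = 10^3.98348 = 9626.8.

L₁/L₂ = 9627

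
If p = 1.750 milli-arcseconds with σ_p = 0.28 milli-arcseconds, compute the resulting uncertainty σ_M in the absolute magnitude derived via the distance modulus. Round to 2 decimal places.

M = m − 5 log₁₀ d + 5 = m + 5 log₁₀ p + 5, so ∂M/∂p = 5/(p ln 10).
σ_M = (5/ln 10) · (σ_p/p) = 2.1715 × 0.28/1.750 = 2.1715 × 0.16 = 0.34744.

σ_M = 0.35 mag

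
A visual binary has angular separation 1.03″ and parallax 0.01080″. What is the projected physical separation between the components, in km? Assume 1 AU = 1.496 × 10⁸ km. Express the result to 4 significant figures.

d = 1/p = 1/0.01080″ = 92.593 pc.
At distance d (pc), an angle of θ arcsec spans θ·d AU: s = 1.03 × 92.593 = 95.371 AU.
= 95.371 × 1.496 × 10⁸ km = 1.4268 × 10^10 km.

1.427 × 10^10 km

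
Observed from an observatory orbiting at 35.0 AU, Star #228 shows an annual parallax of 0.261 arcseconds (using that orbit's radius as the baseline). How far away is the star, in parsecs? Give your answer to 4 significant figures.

134.1 pc

With baseline B (in AU) and parallax p (in arcsec), d = B/p parsecs.
d = 35.0 / 0.261 = 134.1 pc.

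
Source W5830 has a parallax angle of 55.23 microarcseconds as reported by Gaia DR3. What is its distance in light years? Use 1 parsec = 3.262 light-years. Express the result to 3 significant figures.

59100 light years

p = 55.23 microarcseconds = 0.00005523 arcsec.
d = 1/p = 1/0.00005523 = 18106 pc.
In light-years: 18106 × 3.262 = 59062 ly.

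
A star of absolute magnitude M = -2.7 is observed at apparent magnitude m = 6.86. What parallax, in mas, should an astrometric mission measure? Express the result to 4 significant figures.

1.225 mas

m − M = 6.86 − (-2.7) = 9.56.
d = 10^((m−M)/5 + 1) = 10^2.912 = 816.58 pc.
p = 1/d = 1/816.58 = 0.0012246 arcsec = 1.2246 mas.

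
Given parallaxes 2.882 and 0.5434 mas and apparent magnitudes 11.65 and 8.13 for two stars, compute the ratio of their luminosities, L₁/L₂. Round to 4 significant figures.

L₁/L₂ = 0.001389

d₁ = 1/p₁ = 1/0.002882″ = 346.98 pc; d₂ = 1/p₂ = 1/0.0005434″ = 1840.3 pc.
M₁ = m₁ − 5 log₁₀ d₁ + 5 = 11.65 − 12.7015 + 5 = 3.9485.
M₂ = 8.13 − 16.3244 + 5 = -3.1944.
L₁/L₂ = 10^(0.4(M₂ − M₁)) = 10^(0.4 × (-7.1429)) = 10^(-2.85716) = 0.0013894.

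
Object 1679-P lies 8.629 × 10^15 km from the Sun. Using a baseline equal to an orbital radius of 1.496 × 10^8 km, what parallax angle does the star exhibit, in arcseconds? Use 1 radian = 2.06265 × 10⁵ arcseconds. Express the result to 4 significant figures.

0.003576 arcsec

θ ≈ B/d = (1.496 × 10^8) / (8.629 × 10^15) = 1.7337 × 10^-8 rad.
In arcseconds: 1.7337 × 10^-8 × 206265 = 0.003576″.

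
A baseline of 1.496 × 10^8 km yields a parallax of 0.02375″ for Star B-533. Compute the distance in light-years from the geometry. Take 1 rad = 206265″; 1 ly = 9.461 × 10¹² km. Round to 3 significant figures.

137 ly

θ = 0.02375″ = 0.02375/206265 = 1.1514 × 10^-7 rad.
d = B/θ = (1.496 × 10^8) / (1.1514 × 10^-7) = 1.2993 × 10^15 km = (1.2993 × 10^15) / (9.461 × 10^12) ly = 137.33 ly.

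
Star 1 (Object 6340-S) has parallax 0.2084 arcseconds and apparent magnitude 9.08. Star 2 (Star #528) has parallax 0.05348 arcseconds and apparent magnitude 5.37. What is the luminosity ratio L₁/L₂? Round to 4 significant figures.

d₁ = 1/p₁ = 1/0.2084″ = 4.7985 pc; d₂ = 1/p₂ = 1/0.05348″ = 18.699 pc.
M₁ = m₁ − 5 log₁₀ d₁ + 5 = 9.08 − 3.4055 + 5 = 10.6745.
M₂ = 5.37 − 6.3591 + 5 = 4.0109.
L₁/L₂ = 10^(0.4(M₂ − M₁)) = 10^(0.4 × (-6.6636)) = 10^(-2.66544) = 0.0021605.

L₁/L₂ = 0.002161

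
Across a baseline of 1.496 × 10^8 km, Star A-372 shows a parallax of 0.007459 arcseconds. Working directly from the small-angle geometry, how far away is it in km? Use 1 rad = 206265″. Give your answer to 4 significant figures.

θ = 0.007459″ = 0.007459/206265 = 3.6162 × 10^-8 rad.
d = B/θ = (1.496 × 10^8) / (3.6162 × 10^-8) = 4.1369 × 10^15 km.

4.137 × 10^15 km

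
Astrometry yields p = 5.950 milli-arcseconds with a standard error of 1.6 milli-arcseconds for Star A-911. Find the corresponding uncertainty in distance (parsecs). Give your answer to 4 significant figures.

45.19 pc

d = 1/p, so σ_d = σ_p / p².
σ_d = 0.00160 / (0.005950)² = 0.00160 / 0.000035403 = 45.194 pc.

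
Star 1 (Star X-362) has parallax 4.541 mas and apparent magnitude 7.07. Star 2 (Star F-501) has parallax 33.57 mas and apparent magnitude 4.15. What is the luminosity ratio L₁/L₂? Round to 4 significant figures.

d₁ = 1/p₁ = 1/0.004541″ = 220.22 pc; d₂ = 1/p₂ = 1/0.03357″ = 29.789 pc.
M₁ = m₁ − 5 log₁₀ d₁ + 5 = 7.07 − 11.7143 + 5 = 0.3557.
M₂ = 4.15 − 7.3703 + 5 = 1.7797.
L₁/L₂ = 10^(0.4(M₂ − M₁)) = 10^(0.4 × 1.4240) = 10^0.56960 = 3.7119.

L₁/L₂ = 3.712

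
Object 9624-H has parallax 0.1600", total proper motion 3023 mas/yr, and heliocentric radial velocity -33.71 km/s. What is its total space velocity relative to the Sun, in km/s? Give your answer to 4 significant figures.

d = 1/p = 1/0.1600″ = 6.25 pc.
μ = 3023 mas/yr = 3.023 ″/yr.
v_t = 4.740 μ d = 4.740 × 3.023 × 6.25 = 89.556 km/s.
v = √(v_r² + v_t²) = √((-33.71)² + 89.556²) = √9156.64 = 95.69 km/s.

95.69 km/s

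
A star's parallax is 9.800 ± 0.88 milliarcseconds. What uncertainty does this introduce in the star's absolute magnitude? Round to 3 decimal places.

σ_M = 0.195 mag

M = m − 5 log₁₀ d + 5 = m + 5 log₁₀ p + 5, so ∂M/∂p = 5/(p ln 10).
σ_M = (5/ln 10) · (σ_p/p) = 2.1715 × 0.88/9.800 = 2.1715 × 0.089796 = 0.19499.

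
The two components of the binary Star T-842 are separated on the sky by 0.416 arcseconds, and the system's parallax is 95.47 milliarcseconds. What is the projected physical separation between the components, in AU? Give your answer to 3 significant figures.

d = 1/p = 1/0.09547″ = 10.474 pc.
At distance d (pc), an angle of θ arcsec spans θ·d AU: s = 0.416 × 10.474 = 4.3572 AU.

4.36 AU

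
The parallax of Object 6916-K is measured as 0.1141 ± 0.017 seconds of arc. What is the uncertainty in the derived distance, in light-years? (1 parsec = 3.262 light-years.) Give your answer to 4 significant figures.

d = 1/p, so σ_d = σ_p / p².
σ_d = 0.0170 / (0.1141)² = 0.0170 / 0.013019 = 1.3058 pc = 1.3058 × 3.262 ly = 4.2595 ly.

4.260 ly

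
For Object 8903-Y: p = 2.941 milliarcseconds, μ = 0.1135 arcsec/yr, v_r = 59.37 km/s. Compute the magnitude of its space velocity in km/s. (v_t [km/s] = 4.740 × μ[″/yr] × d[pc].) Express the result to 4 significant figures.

d = 1/p = 1/0.002941″ = 340.02 pc.
v_t = 4.740 μ d = 4.740 × 0.1135 × 340.02 = 182.93 km/s.
v = √(v_r² + v_t²) = √(59.37² + 182.93²) = √36988.2 = 192.32 km/s.

192.3 km/s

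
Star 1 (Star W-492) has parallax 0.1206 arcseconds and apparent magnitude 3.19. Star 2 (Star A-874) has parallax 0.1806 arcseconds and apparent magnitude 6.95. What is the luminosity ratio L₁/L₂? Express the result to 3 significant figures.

d₁ = 1/p₁ = 1/0.1206″ = 8.2919 pc; d₂ = 1/p₂ = 1/0.1806″ = 5.5371 pc.
M₁ = m₁ − 5 log₁₀ d₁ + 5 = 3.19 − 4.5933 + 5 = 3.5967.
M₂ = 6.95 − 3.7164 + 5 = 8.2336.
L₁/L₂ = 10^(0.4(M₂ − M₁)) = 10^(0.4 × 4.6369) = 10^1.85476 = 71.575.

L₁/L₂ = 71.6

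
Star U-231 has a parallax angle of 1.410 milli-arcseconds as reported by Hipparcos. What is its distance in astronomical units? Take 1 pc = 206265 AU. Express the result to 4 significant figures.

p = 1.410 milli-arcseconds = 0.001410 arcsec.
d = 1/p = 1/0.001410 = 709.22 pc.
In AU: 709.22 × 206265 = 1.4629 × 10^8 AU.

1.463 × 10^8 AU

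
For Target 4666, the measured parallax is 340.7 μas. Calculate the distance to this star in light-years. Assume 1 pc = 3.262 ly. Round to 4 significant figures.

9574 light years

p = 340.7 μas = 0.0003407 arcsec.
d = 1/p = 1/0.0003407 = 2935.1 pc.
In light-years: 2935.1 × 3.262 = 9574.3 ly.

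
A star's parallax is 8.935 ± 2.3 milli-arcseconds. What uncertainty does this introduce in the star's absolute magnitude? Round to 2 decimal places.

M = m − 5 log₁₀ d + 5 = m + 5 log₁₀ p + 5, so ∂M/∂p = 5/(p ln 10).
σ_M = (5/ln 10) · (σ_p/p) = 2.1715 × 2.3/8.935 = 2.1715 × 0.25741 = 0.55897.

σ_M = 0.56 mag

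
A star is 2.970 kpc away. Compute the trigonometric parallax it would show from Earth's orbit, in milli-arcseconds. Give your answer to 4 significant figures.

0.3367 mas

d = 2.970 kpc = 2970 pc.
p = 1/d = 1/2970 = 0.0003367 arcsec.
= 0.0003367 × 1000 = 0.3367 mas.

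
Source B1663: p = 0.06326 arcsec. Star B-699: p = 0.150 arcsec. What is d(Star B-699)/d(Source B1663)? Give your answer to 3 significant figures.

Since d = 1/p, d_B/d_A = p_A/p_B.
= 0.06326 / 0.150 = 0.42173.

0.422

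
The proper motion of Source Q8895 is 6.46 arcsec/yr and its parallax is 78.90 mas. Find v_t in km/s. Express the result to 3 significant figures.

d = 1/p = 1/0.07890″ = 12.674 pc.
v_t = 4.74 × μ × d = 4.74 × 6.46 × 12.674 = 388.08 km/s.

388 km/s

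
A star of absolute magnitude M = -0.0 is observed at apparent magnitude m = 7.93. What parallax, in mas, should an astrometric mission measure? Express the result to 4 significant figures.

m − M = 7.93 − (-0.0) = 7.93.
d = 10^((m−M)/5 + 1) = 10^2.586 = 385.48 pc.
p = 1/d = 1/385.48 = 0.0025942 arcsec = 2.5942 mas.

2.594 mas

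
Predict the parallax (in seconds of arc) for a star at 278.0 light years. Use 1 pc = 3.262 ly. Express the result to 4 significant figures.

0.01173 arcsec

d = 278.0 ly ÷ 3.262 = 85.224 pc.
p = 1/d = 1/85.224 = 0.011734 arcsec.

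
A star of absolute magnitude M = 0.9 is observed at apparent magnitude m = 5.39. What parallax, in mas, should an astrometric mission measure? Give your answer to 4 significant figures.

12.65 mas

m − M = 5.39 − 0.9 = 4.49.
d = 10^((m−M)/5 + 1) = 10^1.898 = 79.068 pc.
p = 1/d = 1/79.068 = 0.012647 arcsec = 12.647 mas.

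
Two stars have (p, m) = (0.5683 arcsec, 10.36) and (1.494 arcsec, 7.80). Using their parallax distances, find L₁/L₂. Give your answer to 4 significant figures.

L₁/L₂ = 0.6540

d₁ = 1/p₁ = 1/0.5683″ = 1.7596 pc; d₂ = 1/p₂ = 1/1.494″ = 0.66934 pc.
M₁ = m₁ − 5 log₁₀ d₁ + 5 = 10.36 − 1.2271 + 5 = 14.1329.
M₂ = 7.80 − (-0.8718) + 5 = 13.6718.
L₁/L₂ = 10^(0.4(M₂ − M₁)) = 10^(0.4 × (-0.4611)) = 10^(-0.18444) = 0.65397.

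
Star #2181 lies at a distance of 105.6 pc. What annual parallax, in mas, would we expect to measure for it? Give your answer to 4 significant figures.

p = 1/d = 1/105.6 = 0.0094697 arcsec.
= 0.0094697 × 1000 = 9.4697 mas.

9.470 mas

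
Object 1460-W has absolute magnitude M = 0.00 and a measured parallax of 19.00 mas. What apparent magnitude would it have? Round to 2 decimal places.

d = 1/p = 1/0.01900″ = 52.632 pc.
m − M = 5 log₁₀ d − 5 = 5 log₁₀(52.632) − 5 = 8.6062 − 5 = 3.6062.
m = M + (m − M) = 0.00 + 3.6062 = 3.61.

m = 3.61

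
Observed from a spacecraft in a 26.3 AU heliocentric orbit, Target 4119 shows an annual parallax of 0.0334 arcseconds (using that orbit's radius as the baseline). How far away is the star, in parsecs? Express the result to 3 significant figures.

787 pc

With baseline B (in AU) and parallax p (in arcsec), d = B/p parsecs.
d = 26.3 / 0.0334 = 787.43 pc.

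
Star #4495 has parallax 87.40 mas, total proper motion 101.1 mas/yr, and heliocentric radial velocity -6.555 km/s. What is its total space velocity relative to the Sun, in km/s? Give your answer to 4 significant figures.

8.546 km/s

d = 1/p = 1/0.08740″ = 11.442 pc.
μ = 101.1 mas/yr = 0.1011 ″/yr.
v_t = 4.740 μ d = 4.740 × 0.1011 × 11.442 = 5.4832 km/s.
v = √(v_r² + v_t²) = √((-6.555)² + 5.4832²) = √73.0335 = 8.546 km/s.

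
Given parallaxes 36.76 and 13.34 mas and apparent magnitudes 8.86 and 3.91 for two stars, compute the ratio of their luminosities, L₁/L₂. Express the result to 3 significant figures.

d₁ = 1/p₁ = 1/0.03676″ = 27.203 pc; d₂ = 1/p₂ = 1/0.01334″ = 74.963 pc.
M₁ = m₁ − 5 log₁₀ d₁ + 5 = 8.86 − 7.1731 + 5 = 6.6869.
M₂ = 3.91 − 9.3742 + 5 = -0.4642.
L₁/L₂ = 10^(0.4(M₂ − M₁)) = 10^(0.4 × (-7.1511)) = 10^(-2.86044) = 0.001379.

L₁/L₂ = 0.00138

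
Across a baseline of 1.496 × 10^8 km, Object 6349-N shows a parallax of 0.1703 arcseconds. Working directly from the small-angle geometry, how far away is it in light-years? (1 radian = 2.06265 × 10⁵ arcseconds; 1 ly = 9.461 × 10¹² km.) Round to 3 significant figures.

θ = 0.1703″ = 0.1703/206265 = 8.2564 × 10^-7 rad.
d = B/θ = (1.496 × 10^8) / (8.2564 × 10^-7) = 1.8119 × 10^14 km = (1.8119 × 10^14) / (9.461 × 10^12) ly = 19.151 ly.

19.2 ly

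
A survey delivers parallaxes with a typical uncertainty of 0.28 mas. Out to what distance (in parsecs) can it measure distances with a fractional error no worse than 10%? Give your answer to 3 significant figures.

357 pc

σ_d/d = σ_p/p, so the condition is σ_p/p ≤ 0.10, i.e. p ≥ σ_p/0.10.
p_min = 0.28/0.10 = 2.8 mas = 0.0028 arcsec.
d_max = 1/p_min = 1/0.0028 = 357.14 pc.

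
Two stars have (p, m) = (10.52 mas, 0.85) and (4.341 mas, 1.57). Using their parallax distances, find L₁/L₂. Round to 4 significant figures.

L₁/L₂ = 0.3305

d₁ = 1/p₁ = 1/0.01052″ = 95.057 pc; d₂ = 1/p₂ = 1/0.004341″ = 230.36 pc.
M₁ = m₁ − 5 log₁₀ d₁ + 5 = 0.85 − 9.8899 + 5 = -4.0399.
M₂ = 1.57 − 11.8120 + 5 = -5.2420.
L₁/L₂ = 10^(0.4(M₂ − M₁)) = 10^(0.4 × (-1.2021)) = 10^(-0.48084) = 0.33049.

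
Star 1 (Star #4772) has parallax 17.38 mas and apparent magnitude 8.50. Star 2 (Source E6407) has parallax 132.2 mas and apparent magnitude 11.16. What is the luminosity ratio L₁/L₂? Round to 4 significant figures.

d₁ = 1/p₁ = 1/0.01738″ = 57.537 pc; d₂ = 1/p₂ = 1/0.1322″ = 7.5643 pc.
M₁ = m₁ − 5 log₁₀ d₁ + 5 = 8.50 − 8.7997 + 5 = 4.7003.
M₂ = 11.16 − 4.3938 + 5 = 11.7662.
L₁/L₂ = 10^(0.4(M₂ − M₁)) = 10^(0.4 × 7.0659) = 10^2.82636 = 670.44.

L₁/L₂ = 670.4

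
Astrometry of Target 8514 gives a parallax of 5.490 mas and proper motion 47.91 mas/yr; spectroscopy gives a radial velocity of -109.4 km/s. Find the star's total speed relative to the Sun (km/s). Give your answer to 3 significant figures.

117 km/s

d = 1/p = 1/0.005490″ = 182.15 pc.
μ = 47.91 mas/yr = 0.04791 ″/yr.
v_t = 4.740 μ d = 4.740 × 0.04791 × 182.15 = 41.365 km/s.
v = √(v_r² + v_t²) = √((-109.4)² + 41.365²) = √13679.4 = 116.96 km/s.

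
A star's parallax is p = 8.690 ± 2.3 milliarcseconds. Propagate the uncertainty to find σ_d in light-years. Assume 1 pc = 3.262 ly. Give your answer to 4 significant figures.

d = 1/p, so σ_d = σ_p / p².
σ_d = 0.00230 / (0.008690)² = 0.00230 / 0.000075516 = 30.457 pc = 30.457 × 3.262 ly = 99.351 ly.

99.35 ly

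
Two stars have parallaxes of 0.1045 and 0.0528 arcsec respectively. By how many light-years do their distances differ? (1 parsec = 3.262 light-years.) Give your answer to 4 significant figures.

d_A = 1/0.1045″ = 9.5694 pc; d_B = 1/0.05280″ = 18.939 pc.
|d_B − d_A| = |18.939 − 9.5694| = 9.3696 pc = 9.3696 × 3.262 ly = 30.564 ly.

30.56 ly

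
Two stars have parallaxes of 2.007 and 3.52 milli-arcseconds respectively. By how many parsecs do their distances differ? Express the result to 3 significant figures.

d_A = 1/0.002007″ = 498.26 pc; d_B = 1/0.003520″ = 284.09 pc.
|d_B − d_A| = |284.09 − 498.26| = 214.17 pc.

214 pc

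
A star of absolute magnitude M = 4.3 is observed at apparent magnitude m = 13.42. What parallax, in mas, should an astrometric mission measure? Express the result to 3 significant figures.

m − M = 13.42 − 4.3 = 9.12.
d = 10^((m−M)/5 + 1) = 10^2.824 = 666.81 pc.
p = 1/d = 1/666.81 = 0.0014997 arcsec = 1.4997 mas.

1.50 mas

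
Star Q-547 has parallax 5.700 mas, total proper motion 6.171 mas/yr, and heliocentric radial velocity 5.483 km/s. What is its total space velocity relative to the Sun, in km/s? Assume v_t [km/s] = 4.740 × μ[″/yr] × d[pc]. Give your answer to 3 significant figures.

d = 1/p = 1/0.005700″ = 175.44 pc.
μ = 6.171 mas/yr = 0.006171 ″/yr.
v_t = 4.740 μ d = 4.740 × 0.006171 × 175.44 = 5.1317 km/s.
v = √(v_r² + v_t²) = √(5.483² + 5.1317²) = √56.3976 = 7.5098 km/s.

7.51 km/s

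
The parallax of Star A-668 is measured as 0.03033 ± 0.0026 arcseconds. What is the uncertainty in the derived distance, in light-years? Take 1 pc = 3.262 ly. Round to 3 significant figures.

d = 1/p, so σ_d = σ_p / p².
σ_d = 0.00260 / (0.03033)² = 0.00260 / 0.00091991 = 2.8264 pc = 2.8264 × 3.262 ly = 9.2197 ly.

9.22 ly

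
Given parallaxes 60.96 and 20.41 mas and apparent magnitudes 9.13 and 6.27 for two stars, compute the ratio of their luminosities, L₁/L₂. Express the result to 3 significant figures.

L₁/L₂ = 0.00805

d₁ = 1/p₁ = 1/0.06096″ = 16.404 pc; d₂ = 1/p₂ = 1/0.02041″ = 48.996 pc.
M₁ = m₁ − 5 log₁₀ d₁ + 5 = 9.13 − 6.0747 + 5 = 8.0553.
M₂ = 6.27 − 8.4508 + 5 = 2.8192.
L₁/L₂ = 10^(0.4(M₂ − M₁)) = 10^(0.4 × (-5.2361)) = 10^(-2.09444) = 0.0080456.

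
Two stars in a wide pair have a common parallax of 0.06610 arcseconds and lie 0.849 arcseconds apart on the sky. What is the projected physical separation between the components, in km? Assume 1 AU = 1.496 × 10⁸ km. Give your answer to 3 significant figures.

d = 1/p = 1/0.06610″ = 15.129 pc.
At distance d (pc), an angle of θ arcsec spans θ·d AU: s = 0.849 × 15.129 = 12.845 AU.
= 12.845 × 1.496 × 10⁸ km = 1.9216 × 10^9 km.

1.92 × 10^9 km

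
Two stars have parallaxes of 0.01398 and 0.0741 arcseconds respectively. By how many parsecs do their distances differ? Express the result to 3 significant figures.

d_A = 1/0.01398″ = 71.531 pc; d_B = 1/0.07410″ = 13.495 pc.
|d_B − d_A| = |13.495 − 71.531| = 58.036 pc.

58.0 pc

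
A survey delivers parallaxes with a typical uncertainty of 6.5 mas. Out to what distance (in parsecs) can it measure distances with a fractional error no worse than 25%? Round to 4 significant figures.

38.46 pc

σ_d/d = σ_p/p, so the condition is σ_p/p ≤ 0.25, i.e. p ≥ σ_p/0.25.
p_min = 6.5/0.25 = 26 mas = 0.026 arcsec.
d_max = 1/p_min = 1/0.026 = 38.462 pc.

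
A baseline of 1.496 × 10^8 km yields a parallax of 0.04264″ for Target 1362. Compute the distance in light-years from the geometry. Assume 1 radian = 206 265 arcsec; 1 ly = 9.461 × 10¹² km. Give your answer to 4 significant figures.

θ = 0.04264″ = 0.04264/206265 = 2.0672 × 10^-7 rad.
d = B/θ = (1.496 × 10^8) / (2.0672 × 10^-7) = 7.2368 × 10^14 km = (7.2368 × 10^14) / (9.461 × 10^12) ly = 76.491 ly.

76.49 ly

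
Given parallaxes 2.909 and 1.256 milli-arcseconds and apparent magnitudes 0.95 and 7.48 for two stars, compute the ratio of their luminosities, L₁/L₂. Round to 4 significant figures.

d₁ = 1/p₁ = 1/0.002909″ = 343.76 pc; d₂ = 1/p₂ = 1/0.001256″ = 796.18 pc.
M₁ = m₁ − 5 log₁₀ d₁ + 5 = 0.95 − 12.6813 + 5 = -6.7313.
M₂ = 7.48 − 14.5051 + 5 = -2.0251.
L₁/L₂ = 10^(0.4(M₂ − M₁)) = 10^(0.4 × 4.7062) = 10^1.88248 = 76.292.

L₁/L₂ = 76.29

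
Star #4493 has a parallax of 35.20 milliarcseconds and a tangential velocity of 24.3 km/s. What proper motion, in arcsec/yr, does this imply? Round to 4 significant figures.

d = 1/p = 1/0.03520″ = 28.409 pc.
μ = v_t / (4.74 d) = 24.3 / (4.74 × 28.409) = 24.3 / 134.66 = 0.18045 ″/yr.

0.1805 arcsec/yr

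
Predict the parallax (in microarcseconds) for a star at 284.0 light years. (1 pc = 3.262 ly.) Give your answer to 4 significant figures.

11490 μas

d = 284.0 ly ÷ 3.262 = 87.063 pc.
p = 1/d = 1/87.063 = 0.011486 arcsec.
= 0.011486 × 10⁶ = 11486 μas.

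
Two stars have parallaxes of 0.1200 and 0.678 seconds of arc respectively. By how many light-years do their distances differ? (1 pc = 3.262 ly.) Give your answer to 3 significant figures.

d_A = 1/0.1200″ = 8.3333 pc; d_B = 1/0.6780″ = 1.4749 pc.
|d_B − d_A| = |1.4749 − 8.3333| = 6.8584 pc = 6.8584 × 3.262 ly = 22.372 ly.

22.4 ly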